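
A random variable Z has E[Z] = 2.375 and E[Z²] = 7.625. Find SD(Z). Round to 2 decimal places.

1.41

V(Z) = 7.625 − (2.375)² = 1.984375
SD(Z) = √1.984375 ≈ 1.41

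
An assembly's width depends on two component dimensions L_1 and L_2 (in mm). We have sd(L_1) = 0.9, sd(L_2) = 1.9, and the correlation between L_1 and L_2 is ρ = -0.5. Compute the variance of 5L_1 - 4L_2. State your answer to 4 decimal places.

Var(L_1) = (0.9)² = 0.81;  Var(L_2) = (1.9)² = 3.61
Cov(L_1,L_2) = ρ·sd(L_1)·sd(L_2) = -0.5·0.9·1.9 = -0.855
Var(5L_1 - 4L_2) = (5)²·Var(L_1) + (-4)²·Var(L_2) + 2·(5)·(-4)·Cov(L_1,L_2)
= 25·0.81 + 16·3.61 + -40·-0.855 = 112.21

112.2100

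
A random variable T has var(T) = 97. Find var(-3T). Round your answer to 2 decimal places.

873.00

var(-3T) = (-3)²·var(T) = 9·97 = 873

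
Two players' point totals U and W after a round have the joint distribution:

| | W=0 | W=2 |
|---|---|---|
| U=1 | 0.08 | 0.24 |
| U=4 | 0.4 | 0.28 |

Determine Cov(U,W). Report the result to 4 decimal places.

-0.4416

E[U] = 3.04,  E[W] = 1.04
E[UW] = 2.72
Cov(U,W) = E[UW] − E[U]E[W] = 2.72 − (3.04)(1.04) = -0.4416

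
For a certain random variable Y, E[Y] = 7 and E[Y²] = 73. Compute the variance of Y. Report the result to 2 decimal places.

var(Y) = 73 − (7)² = 24

24.00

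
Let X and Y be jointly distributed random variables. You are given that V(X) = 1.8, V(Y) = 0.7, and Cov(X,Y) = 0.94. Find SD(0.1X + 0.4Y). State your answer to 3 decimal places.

0.453

V(0.1X + 0.4Y) = (0.1)²·V(X) + (0.4)²·V(Y) + 2·(0.1)·(0.4)·Cov(X,Y)
= 0.01·1.8 + 0.16·0.7 + 0.08·0.94 = 0.2052
SD(0.1X + 0.4Y) = √0.2052 ≈ 0.453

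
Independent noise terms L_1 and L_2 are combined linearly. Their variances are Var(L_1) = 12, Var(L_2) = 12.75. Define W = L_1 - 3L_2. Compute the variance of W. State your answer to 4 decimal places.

126.7500

By independence, Var(W) = (1)²Var(L_1) + (-3)²Var(L_2)
= (1)²·12 + (-3)²·12.75 = 126.75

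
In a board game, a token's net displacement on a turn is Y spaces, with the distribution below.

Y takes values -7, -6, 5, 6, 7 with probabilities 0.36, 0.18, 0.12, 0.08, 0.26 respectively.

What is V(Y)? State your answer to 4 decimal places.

42.2500

E[Y] = (-7)(0.36) + (-6)(0.18) + (5)(0.12) + (6)(0.08) + (7)(0.26) = -0.7
E[Y²] = (-7)²(0.36) + (-6)²(0.18) + (5)²(0.12) + (6)²(0.08) + (7)²(0.26) = 42.74
V(Y) = E[Y²] − (E[Y])² = 42.74 − (-0.7)² = 42.25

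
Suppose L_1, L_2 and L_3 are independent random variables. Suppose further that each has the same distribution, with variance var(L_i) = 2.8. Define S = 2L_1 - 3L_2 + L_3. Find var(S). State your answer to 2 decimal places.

39.20

By independence, var(S) = (2)²var(L_1) + (-3)²var(L_2) + (1)²var(L_3)
= (2)²·2.8 + (-3)²·2.8 + (1)²·2.8 = 39.2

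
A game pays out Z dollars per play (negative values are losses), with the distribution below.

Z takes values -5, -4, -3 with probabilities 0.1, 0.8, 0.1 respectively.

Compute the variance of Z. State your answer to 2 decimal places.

0.20

E[Z] = (-5)(0.1) + (-4)(0.8) + (-3)(0.1) = -4
E[Z²] = (-5)²(0.1) + (-4)²(0.8) + (-3)²(0.1) = 16.2
V(Z) = E[Z²] − (E[Z])² = 16.2 − (-4)² = 0.2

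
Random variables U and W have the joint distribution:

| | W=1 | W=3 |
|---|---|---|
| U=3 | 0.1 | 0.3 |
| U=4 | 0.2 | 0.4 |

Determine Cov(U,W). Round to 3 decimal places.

E[U] = 3.6,  E[W] = 2.4
E[UW] = 8.6
Cov(U,W) = E[UW] − E[U]E[W] = 8.6 − (3.6)(2.4) = -0.04

-0.040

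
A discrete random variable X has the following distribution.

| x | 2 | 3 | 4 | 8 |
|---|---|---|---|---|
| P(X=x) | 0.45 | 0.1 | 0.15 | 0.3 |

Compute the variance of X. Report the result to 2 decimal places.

E[X] = (2)(0.45) + (3)(0.1) + (4)(0.15) + (8)(0.3) = 4.2
E[X²] = (2)²(0.45) + (3)²(0.1) + (4)²(0.15) + (8)²(0.3) = 24.3
Var(X) = E[X²] − (E[X])² = 24.3 − (4.2)² = 6.66

6.66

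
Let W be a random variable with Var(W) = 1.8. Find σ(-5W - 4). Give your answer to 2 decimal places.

6.71

Var(-5W - 4) = (-5)²·1.8 = 45
σ(-5W - 4) = √45 ≈ 6.71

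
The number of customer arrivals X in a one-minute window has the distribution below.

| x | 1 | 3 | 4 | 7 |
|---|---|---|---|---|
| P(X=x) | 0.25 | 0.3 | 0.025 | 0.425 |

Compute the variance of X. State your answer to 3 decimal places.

6.324

E[X] = (1)(0.25) + (3)(0.3) + (4)(0.025) + (7)(0.425) = 4.225
E[X²] = (1)²(0.25) + (3)²(0.3) + (4)²(0.025) + (7)²(0.425) = 24.175
V(X) = E[X²] − (E[X])² = 24.175 − (4.225)² = 6.324375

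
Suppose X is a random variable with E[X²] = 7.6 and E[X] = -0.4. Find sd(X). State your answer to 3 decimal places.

Var(X) = 7.6 − (-0.4)² = 7.44
sd(X) = √7.44 ≈ 2.728

2.728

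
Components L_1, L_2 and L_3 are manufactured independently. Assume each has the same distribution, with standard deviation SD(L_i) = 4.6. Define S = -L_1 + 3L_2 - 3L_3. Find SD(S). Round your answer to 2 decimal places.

var(L_i) = (4.6)² = 21.16
By independence, var(S) = (-1)²var(L_1) + (3)²var(L_2) + (-3)²var(L_3)
= (-1)²·21.16 + (3)²·21.16 + (-3)²·21.16 = 402.04
SD(S) = √402.04 ≈ 20.05

20.05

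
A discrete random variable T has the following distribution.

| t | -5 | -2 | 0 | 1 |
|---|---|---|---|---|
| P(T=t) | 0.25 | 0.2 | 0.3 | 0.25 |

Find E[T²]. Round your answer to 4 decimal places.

E[T²] = (-5)²(0.25) + (-2)²(0.2) + (0)²(0.3) + (1)²(0.25) = 7.3

7.3000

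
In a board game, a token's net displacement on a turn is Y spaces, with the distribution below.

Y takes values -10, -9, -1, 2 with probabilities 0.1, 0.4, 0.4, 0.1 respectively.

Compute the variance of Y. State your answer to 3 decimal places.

20.160

E[Y] = (-10)(0.1) + (-9)(0.4) + (-1)(0.4) + (2)(0.1) = -4.8
E[Y²] = (-10)²(0.1) + (-9)²(0.4) + (-1)²(0.4) + (2)²(0.1) = 43.2
V(Y) = E[Y²] − (E[Y])² = 43.2 − (-4.8)² = 20.16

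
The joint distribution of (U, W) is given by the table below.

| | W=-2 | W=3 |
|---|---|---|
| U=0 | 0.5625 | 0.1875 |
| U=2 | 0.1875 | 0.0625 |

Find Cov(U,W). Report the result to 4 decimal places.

E[U] = 0.5,  E[W] = -0.75
E[UW] = -0.375
Cov(U,W) = E[UW] − E[U]E[W] = -0.375 − (0.5)(-0.75) = 0

0.0000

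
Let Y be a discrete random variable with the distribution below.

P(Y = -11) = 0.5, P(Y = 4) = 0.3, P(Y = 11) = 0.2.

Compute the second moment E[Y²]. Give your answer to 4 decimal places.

E[Y²] = (-11)²(0.5) + (4)²(0.3) + (11)²(0.2) = 89.5

89.5000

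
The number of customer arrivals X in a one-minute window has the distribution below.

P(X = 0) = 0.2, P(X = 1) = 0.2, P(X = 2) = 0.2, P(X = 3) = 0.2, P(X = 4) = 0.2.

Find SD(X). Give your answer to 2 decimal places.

1.41

E[X] = (0)(0.2) + (1)(0.2) + (2)(0.2) + (3)(0.2) + (4)(0.2) = 2
E[X²] = (0)²(0.2) + (1)²(0.2) + (2)²(0.2) + (3)²(0.2) + (4)²(0.2) = 6
V(X) = E[X²] − (E[X])² = 6 − (2)² = 2
SD(X) = √2 ≈ 1.41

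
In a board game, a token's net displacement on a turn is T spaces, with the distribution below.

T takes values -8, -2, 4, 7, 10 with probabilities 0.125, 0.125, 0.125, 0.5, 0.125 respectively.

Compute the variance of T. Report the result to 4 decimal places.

E[T] = (-8)(0.125) + (-2)(0.125) + (4)(0.125) + (7)(0.5) + (10)(0.125) = 4
E[T²] = (-8)²(0.125) + (-2)²(0.125) + (4)²(0.125) + (7)²(0.5) + (10)²(0.125) = 47.5
Var(T) = E[T²] − (E[T])² = 47.5 − (4)² = 31.5

31.5000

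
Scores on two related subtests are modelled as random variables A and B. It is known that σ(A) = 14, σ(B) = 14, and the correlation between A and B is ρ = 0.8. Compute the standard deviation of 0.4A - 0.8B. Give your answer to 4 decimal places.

V(A) = (14)² = 196;  V(B) = (14)² = 196
cov(A,B) = ρ·σ(A)·σ(B) = 0.8·14·14 = 156.8
V(0.4A - 0.8B) = (0.4)²·V(A) + (-0.8)²·V(B) + 2·(0.4)·(-0.8)·cov(A,B)
= 0.16·196 + 0.64·196 + -0.64·156.8 = 56.448
σ(0.4A - 0.8B) = √56.448 ≈ 7.5132

7.5132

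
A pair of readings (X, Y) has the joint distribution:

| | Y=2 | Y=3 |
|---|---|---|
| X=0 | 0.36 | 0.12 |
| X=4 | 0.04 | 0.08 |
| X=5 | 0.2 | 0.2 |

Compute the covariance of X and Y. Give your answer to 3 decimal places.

E[X] = 2.48,  E[Y] = 2.4
E[XY] = 6.28
Cov(X,Y) = E[XY] − E[X]E[Y] = 6.28 − (2.48)(2.4) = 0.328

0.328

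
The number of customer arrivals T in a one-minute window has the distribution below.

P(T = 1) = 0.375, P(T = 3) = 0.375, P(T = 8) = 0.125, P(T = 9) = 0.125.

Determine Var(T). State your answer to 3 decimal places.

8.734

E[T] = (1)(0.375) + (3)(0.375) + (8)(0.125) + (9)(0.125) = 3.625
E[T²] = (1)²(0.375) + (3)²(0.375) + (8)²(0.125) + (9)²(0.125) = 21.875
Var(T) = E[T²] − (E[T])² = 21.875 − (3.625)² = 8.734375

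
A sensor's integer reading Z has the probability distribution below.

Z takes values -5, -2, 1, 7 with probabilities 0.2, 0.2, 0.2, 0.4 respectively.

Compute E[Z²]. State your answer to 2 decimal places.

E[Z²] = (-5)²(0.2) + (-2)²(0.2) + (1)²(0.2) + (7)²(0.4) = 25.6

25.60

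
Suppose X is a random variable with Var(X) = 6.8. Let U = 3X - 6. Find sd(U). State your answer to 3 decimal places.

Var(3X - 6) = (3)²·6.8 = 61.2
sd(U) = √61.2 ≈ 7.823

7.823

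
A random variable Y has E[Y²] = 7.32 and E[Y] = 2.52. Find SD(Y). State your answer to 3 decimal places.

var(Y) = 7.32 − (2.52)² = 0.9696
SD(Y) = √0.9696 ≈ 0.985

0.985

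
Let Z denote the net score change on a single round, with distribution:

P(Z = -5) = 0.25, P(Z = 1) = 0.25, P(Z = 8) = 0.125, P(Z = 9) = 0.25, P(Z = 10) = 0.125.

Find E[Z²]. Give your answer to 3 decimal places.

E[Z²] = (-5)²(0.25) + (1)²(0.25) + (8)²(0.125) + (9)²(0.25) + (10)²(0.125) = 47.25

47.250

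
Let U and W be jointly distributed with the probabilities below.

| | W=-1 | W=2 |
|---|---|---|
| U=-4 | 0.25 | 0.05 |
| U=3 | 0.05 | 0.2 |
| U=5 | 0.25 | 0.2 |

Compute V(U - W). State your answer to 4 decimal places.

E[U] = 1.8,  E[W] = 0.35,  E[UW] = 2.4
V(U) = 18.3 − (1.8)² = 15.06;  V(W) = 2.35 − (0.35)² = 2.2275
cov(U,W) = 2.4 − (1.8)(0.35) = 1.77
V(U - W) = (1)²·15.06 + (-1)²·2.2275 + 2·(1)·(-1)·1.77 = 13.7475

13.7475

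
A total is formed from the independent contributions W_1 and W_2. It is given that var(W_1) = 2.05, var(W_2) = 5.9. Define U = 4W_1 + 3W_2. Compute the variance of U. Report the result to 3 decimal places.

By independence, var(U) = (4)²var(W_1) + (3)²var(W_2)
= (4)²·2.05 + (3)²·5.9 = 85.9

85.900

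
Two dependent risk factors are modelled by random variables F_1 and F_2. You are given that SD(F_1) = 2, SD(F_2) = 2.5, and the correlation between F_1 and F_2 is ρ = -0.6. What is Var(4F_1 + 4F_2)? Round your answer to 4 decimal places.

Var(F_1) = (2)² = 4;  Var(F_2) = (2.5)² = 6.25
Cov(F_1,F_2) = ρ·SD(F_1)·SD(F_2) = -0.6·2·2.5 = -3
Var(4F_1 + 4F_2) = (4)²·Var(F_1) + (4)²·Var(F_2) + 2·(4)·(4)·Cov(F_1,F_2)
= 16·4 + 16·6.25 + 32·-3 = 68

68.0000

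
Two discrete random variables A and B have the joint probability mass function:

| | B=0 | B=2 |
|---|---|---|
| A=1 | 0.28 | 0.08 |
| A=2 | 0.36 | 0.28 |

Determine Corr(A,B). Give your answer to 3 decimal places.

E[A] = 1.64,  E[B] = 0.72
E[AB] = 1.28
Cov(A,B) = E[AB] − E[A]E[B] = 1.28 − (1.64)(0.72) = 0.0992
var(A) = 0.2304,  var(B) = 0.9216
ρ = 0.0992 / √(0.2304·0.9216) ≈ 0.215

0.215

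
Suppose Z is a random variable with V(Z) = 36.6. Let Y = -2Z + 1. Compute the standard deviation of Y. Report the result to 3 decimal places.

12.100

V(-2Z + 1) = (-2)²·36.6 = 146.4
SD(Y) = √146.4 ≈ 12.100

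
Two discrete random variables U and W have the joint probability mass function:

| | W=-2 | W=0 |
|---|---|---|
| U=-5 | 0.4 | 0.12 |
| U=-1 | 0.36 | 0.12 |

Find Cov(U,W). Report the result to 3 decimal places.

0.038

E[U] = -3.08,  E[W] = -1.52
E[UW] = 4.72
Cov(U,W) = E[UW] − E[U]E[W] = 4.72 − (-3.08)(-1.52) = 0.0384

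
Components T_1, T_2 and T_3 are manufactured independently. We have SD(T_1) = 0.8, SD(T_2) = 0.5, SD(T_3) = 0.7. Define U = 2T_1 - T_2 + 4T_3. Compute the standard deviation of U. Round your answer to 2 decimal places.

3.26

Var(T_1) = 0.64, Var(T_2) = 0.25, Var(T_3) = 0.49
By independence, Var(U) = (2)²Var(T_1) + (-1)²Var(T_2) + (4)²Var(T_3)
= (2)²·0.64 + (-1)²·0.25 + (4)²·0.49 = 10.65
SD(U) = √10.65 ≈ 3.26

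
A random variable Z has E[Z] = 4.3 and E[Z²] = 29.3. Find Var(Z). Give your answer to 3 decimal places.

10.810

Var(Z) = 29.3 − (4.3)² = 10.81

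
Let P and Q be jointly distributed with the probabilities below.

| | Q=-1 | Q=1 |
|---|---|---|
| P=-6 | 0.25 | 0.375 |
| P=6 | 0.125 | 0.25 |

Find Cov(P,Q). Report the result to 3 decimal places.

0.375

E[P] = -1.5,  E[Q] = 0.25
E[PQ] = 0
Cov(P,Q) = E[PQ] − E[P]E[Q] = 0 − (-1.5)(0.25) = 0.375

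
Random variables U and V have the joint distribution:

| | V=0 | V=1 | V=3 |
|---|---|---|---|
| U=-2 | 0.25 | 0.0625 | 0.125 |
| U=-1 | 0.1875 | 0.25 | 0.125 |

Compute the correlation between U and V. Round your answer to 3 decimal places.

0.046

E[U] = -1.4375,  E[V] = 1.0625
E[UV] = -1.5
Cov(U,V) = E[UV] − E[U]E[V] = -1.5 − (-1.4375)(1.0625) = 0.02734375
Var(U) = 0.24609375,  Var(V) = 1.43359375
ρ = 0.02734375 / √(0.24609375·1.43359375) ≈ 0.046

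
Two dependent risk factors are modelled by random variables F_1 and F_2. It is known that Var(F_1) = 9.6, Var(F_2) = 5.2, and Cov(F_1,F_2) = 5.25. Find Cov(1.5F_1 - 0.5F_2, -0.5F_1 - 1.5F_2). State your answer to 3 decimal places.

Cov(1.5F_1 - 0.5F_2, -0.5F_1 - 1.5F_2) = (1.5)(-0.5)Var(F_1) + (-0.5)(-1.5)Var(F_2) + [(1.5)(-1.5) + (-0.5)(-0.5)]Cov(F_1,F_2)
= -0.75·9.6 + 0.75·5.2 + -2·5.25 = -13.8

-13.800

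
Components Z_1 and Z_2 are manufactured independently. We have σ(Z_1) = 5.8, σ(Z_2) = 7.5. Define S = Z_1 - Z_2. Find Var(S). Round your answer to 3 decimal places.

Var(Z_1) = 33.64, Var(Z_2) = 56.25
By independence, Var(S) = (1)²Var(Z_1) + (-1)²Var(Z_2)
= (1)²·33.64 + (-1)²·56.25 = 89.89

89.890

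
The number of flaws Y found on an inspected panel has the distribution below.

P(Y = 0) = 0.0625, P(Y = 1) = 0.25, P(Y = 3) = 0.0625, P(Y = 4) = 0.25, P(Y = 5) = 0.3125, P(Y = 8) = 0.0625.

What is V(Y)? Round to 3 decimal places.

4.375

E[Y] = (0)(0.0625) + (1)(0.25) + (3)(0.0625) + (4)(0.25) + (5)(0.3125) + (8)(0.0625) = 3.5
E[Y²] = (0)²(0.0625) + (1)²(0.25) + (3)²(0.0625) + (4)²(0.25) + (5)²(0.3125) + (8)²(0.0625) = 16.625
V(Y) = E[Y²] − (E[Y])² = 16.625 − (3.5)² = 4.375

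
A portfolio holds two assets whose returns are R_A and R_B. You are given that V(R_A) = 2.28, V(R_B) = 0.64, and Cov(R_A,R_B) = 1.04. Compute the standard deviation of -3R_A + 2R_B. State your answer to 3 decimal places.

3.256

V(-3R_A + 2R_B) = (-3)²·V(R_A) + (2)²·V(R_B) + 2·(-3)·(2)·Cov(R_A,R_B)
= 9·2.28 + 4·0.64 + -12·1.04 = 10.6
σ(-3R_A + 2R_B) = √10.6 ≈ 3.256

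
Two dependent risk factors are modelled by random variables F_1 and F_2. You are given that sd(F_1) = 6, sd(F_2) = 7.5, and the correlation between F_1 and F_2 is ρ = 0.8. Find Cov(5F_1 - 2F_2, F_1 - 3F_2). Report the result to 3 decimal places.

Var(F_1) = (6)² = 36;  Var(F_2) = (7.5)² = 56.25
Cov(F_1,F_2) = ρ·sd(F_1)·sd(F_2) = 0.8·6·7.5 = 36
Cov(5F_1 - 2F_2, F_1 - 3F_2) = (5)(1)Var(F_1) + (-2)(-3)Var(F_2) + [(5)(-3) + (-2)(1)]Cov(F_1,F_2)
= 5·36 + 6·56.25 + -17·36 = -94.5

-94.500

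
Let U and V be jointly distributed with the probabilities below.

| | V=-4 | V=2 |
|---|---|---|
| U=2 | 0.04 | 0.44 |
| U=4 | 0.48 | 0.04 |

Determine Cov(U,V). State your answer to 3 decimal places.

E[U] = 3.04,  E[V] = -1.12
E[UV] = -5.92
Cov(U,V) = E[UV] − E[U]E[V] = -5.92 − (3.04)(-1.12) = -2.5152

-2.515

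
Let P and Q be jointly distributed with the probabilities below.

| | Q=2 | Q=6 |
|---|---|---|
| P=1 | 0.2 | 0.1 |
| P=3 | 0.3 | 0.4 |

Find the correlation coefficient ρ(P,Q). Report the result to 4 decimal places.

0.2182

E[P] = 2.4,  E[Q] = 4
E[PQ] = 10
Cov(P,Q) = E[PQ] − E[P]E[Q] = 10 − (2.4)(4) = 0.4
V(P) = 0.84,  V(Q) = 4
ρ = 0.4 / √(0.84·4) ≈ 0.2182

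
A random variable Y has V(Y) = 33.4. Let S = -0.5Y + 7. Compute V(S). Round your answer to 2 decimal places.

8.35

V(-0.5Y + 7) = (-0.5)²·V(Y) = 0.25·33.4 = 8.35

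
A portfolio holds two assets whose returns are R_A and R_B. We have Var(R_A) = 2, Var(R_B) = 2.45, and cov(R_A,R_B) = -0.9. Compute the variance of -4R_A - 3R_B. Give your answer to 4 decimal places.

32.4500

Var(-4R_A - 3R_B) = (-4)²·Var(R_A) + (-3)²·Var(R_B) + 2·(-4)·(-3)·cov(R_A,R_B)
= 16·2 + 9·2.45 + 24·-0.9 = 32.45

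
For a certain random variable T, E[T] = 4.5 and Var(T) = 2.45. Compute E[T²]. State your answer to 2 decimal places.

E[T²] = Var(T) + (E[T])² = 2.45 + (4.5)² = 22.7

22.70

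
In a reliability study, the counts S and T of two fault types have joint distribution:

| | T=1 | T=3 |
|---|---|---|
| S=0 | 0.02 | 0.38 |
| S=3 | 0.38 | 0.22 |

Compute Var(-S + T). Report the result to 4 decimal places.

4.8000

E[S] = 1.8,  E[T] = 2.2,  E[ST] = 3.12
Var(S) = 5.4 − (1.8)² = 2.16;  Var(T) = 5.8 − (2.2)² = 0.96
Cov(S,T) = 3.12 − (1.8)(2.2) = -0.84
Var(-S + T) = (-1)²·2.16 + (1)²·0.96 + 2·(-1)·(1)·-0.84 = 4.8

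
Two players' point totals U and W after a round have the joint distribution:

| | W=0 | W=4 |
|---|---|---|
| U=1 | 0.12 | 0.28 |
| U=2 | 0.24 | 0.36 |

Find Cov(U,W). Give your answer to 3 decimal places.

-0.096

E[U] = 1.6,  E[W] = 2.56
E[UW] = 4
Cov(U,W) = E[UW] − E[U]E[W] = 4 − (1.6)(2.56) = -0.096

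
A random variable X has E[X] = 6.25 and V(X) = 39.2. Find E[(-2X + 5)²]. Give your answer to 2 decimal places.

E[-2X + 5] = -2·6.25 + 5 = -7.5
V(-2X + 5) = (-2)²·39.2 = 156.8
E[(-2X + 5)²] = V((-2X + 5)) + (E[(-2X + 5)])² = 156.8 + (-7.5)² = 213.05

213.05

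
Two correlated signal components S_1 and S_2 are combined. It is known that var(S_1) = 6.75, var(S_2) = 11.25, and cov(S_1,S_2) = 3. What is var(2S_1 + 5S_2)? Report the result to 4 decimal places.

368.2500

var(2S_1 + 5S_2) = (2)²·var(S_1) + (5)²·var(S_2) + 2·(2)·(5)·cov(S_1,S_2)
= 4·6.75 + 25·11.25 + 20·3 = 368.25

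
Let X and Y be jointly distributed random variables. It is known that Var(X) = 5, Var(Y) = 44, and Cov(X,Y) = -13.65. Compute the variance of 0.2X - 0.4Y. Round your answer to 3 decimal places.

9.424

Var(0.2X - 0.4Y) = (0.2)²·Var(X) + (-0.4)²·Var(Y) + 2·(0.2)·(-0.4)·Cov(X,Y)
= 0.04·5 + 0.16·44 + -0.16·-13.65 = 9.424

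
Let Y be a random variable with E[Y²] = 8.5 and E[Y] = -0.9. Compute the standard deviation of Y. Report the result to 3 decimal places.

Var(Y) = 8.5 − (-0.9)² = 7.69
SD(Y) = √7.69 ≈ 2.773

2.773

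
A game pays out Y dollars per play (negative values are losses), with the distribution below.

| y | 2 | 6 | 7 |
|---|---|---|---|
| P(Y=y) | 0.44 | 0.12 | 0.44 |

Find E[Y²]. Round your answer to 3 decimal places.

27.640

E[Y²] = (2)²(0.44) + (6)²(0.12) + (7)²(0.44) = 27.64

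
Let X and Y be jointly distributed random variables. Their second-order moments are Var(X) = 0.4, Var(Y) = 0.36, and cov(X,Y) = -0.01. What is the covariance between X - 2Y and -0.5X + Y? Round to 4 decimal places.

cov(X - 2Y, -0.5X + Y) = (1)(-0.5)Var(X) + (-2)(1)Var(Y) + [(1)(1) + (-2)(-0.5)]cov(X,Y)
= -0.5·0.4 + -2·0.36 + 2·-0.01 = -0.94

-0.9400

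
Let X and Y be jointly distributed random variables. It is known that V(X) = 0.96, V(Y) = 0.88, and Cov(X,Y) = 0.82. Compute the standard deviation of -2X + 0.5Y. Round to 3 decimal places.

1.556

V(-2X + 0.5Y) = (-2)²·V(X) + (0.5)²·V(Y) + 2·(-2)·(0.5)·Cov(X,Y)
= 4·0.96 + 0.25·0.88 + -2·0.82 = 2.42
SD(-2X + 0.5Y) = √2.42 ≈ 1.556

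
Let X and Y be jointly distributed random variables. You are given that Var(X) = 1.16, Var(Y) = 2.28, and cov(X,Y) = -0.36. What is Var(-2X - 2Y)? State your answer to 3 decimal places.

10.880

Var(-2X - 2Y) = (-2)²·Var(X) + (-2)²·Var(Y) + 2·(-2)·(-2)·cov(X,Y)
= 4·1.16 + 4·2.28 + 8·-0.36 = 10.88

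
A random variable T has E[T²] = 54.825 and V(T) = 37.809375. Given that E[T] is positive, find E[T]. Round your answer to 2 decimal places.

4.13

(E[T])² = E[T²] − V(T) = 54.825 − 37.809375 = 17.015625
E[T] = √17.015625 = 4.125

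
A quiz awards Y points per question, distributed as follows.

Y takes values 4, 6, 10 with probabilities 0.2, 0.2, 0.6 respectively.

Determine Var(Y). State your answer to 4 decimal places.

6.4000

E[Y] = (4)(0.2) + (6)(0.2) + (10)(0.6) = 8
E[Y²] = (4)²(0.2) + (6)²(0.2) + (10)²(0.6) = 70.4
Var(Y) = E[Y²] − (E[Y])² = 70.4 − (8)² = 6.4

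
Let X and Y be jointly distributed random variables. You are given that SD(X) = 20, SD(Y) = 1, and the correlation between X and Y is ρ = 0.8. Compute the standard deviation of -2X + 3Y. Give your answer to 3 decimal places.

37.643

Var(X) = (20)² = 400;  Var(Y) = (1)² = 1
Cov(X,Y) = ρ·SD(X)·SD(Y) = 0.8·20·1 = 16
Var(-2X + 3Y) = (-2)²·Var(X) + (3)²·Var(Y) + 2·(-2)·(3)·Cov(X,Y)
= 4·400 + 9·1 + -12·16 = 1417
SD(-2X + 3Y) = √1417 ≈ 37.643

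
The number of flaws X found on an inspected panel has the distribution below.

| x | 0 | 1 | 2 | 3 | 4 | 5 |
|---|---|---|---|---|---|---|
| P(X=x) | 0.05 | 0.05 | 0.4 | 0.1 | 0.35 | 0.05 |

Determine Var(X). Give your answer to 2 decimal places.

1.56

E[X] = (0)(0.05) + (1)(0.05) + (2)(0.4) + (3)(0.1) + (4)(0.35) + (5)(0.05) = 2.8
E[X²] = (0)²(0.05) + (1)²(0.05) + (2)²(0.4) + (3)²(0.1) + (4)²(0.35) + (5)²(0.05) = 9.4
Var(X) = E[X²] − (E[X])² = 9.4 − (2.8)² = 1.56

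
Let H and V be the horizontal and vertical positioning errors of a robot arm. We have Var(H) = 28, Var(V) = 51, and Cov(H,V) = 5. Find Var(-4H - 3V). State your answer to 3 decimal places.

1027.000

Var(-4H - 3V) = (-4)²·Var(H) + (-3)²·Var(V) + 2·(-4)·(-3)·Cov(H,V)
= 16·28 + 9·51 + 24·5 = 1027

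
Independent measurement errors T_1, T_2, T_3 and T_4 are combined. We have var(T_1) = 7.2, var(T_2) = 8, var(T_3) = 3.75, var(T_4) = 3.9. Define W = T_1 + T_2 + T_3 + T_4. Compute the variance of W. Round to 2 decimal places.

By independence, var(W) = (1)²var(T_1) + (1)²var(T_2) + (1)²var(T_3) + (1)²var(T_4)
= (1)²·7.2 + (1)²·8 + (1)²·3.75 + (1)²·3.9 = 22.85

22.85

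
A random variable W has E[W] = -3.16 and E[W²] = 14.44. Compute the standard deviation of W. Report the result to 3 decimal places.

2.111

Var(W) = 14.44 − (-3.16)² = 4.4544
σ(W) = √4.4544 ≈ 2.111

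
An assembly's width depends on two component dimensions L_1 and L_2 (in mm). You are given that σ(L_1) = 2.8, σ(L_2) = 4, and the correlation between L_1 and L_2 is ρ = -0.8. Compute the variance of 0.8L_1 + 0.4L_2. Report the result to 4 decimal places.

V(L_1) = (2.8)² = 7.84;  V(L_2) = (4)² = 16
cov(L_1,L_2) = ρ·σ(L_1)·σ(L_2) = -0.8·2.8·4 = -8.96
V(0.8L_1 + 0.4L_2) = (0.8)²·V(L_1) + (0.4)²·V(L_2) + 2·(0.8)·(0.4)·cov(L_1,L_2)
= 0.64·7.84 + 0.16·16 + 0.64·-8.96 = 1.8432

1.8432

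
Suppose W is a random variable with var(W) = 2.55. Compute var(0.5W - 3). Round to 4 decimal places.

var(0.5W - 3) = (0.5)²·var(W) = 0.25·2.55 = 0.6375

0.6375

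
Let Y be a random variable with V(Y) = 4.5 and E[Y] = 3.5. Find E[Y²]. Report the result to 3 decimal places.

16.750

E[Y²] = V(Y) + (E[Y])² = 4.5 + (3.5)² = 16.75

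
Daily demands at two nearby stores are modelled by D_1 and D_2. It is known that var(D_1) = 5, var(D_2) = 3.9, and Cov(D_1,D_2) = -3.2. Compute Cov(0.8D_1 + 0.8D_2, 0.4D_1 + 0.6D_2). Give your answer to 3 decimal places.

Cov(0.8D_1 + 0.8D_2, 0.4D_1 + 0.6D_2) = (0.8)(0.4)var(D_1) + (0.8)(0.6)var(D_2) + [(0.8)(0.6) + (0.8)(0.4)]Cov(D_1,D_2)
= 0.32·5 + 0.48·3.9 + 0.8·-3.2 = 0.912

0.912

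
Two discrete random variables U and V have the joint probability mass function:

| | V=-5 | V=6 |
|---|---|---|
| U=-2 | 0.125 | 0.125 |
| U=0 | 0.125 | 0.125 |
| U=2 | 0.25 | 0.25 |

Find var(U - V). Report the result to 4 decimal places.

33.0000

E[U] = 0.5,  E[V] = 0.5,  E[UV] = 0.25
var(U) = 3 − (0.5)² = 2.75;  var(V) = 30.5 − (0.5)² = 30.25
cov(U,V) = 0.25 − (0.5)(0.5) = 0
var(U - V) = (1)²·2.75 + (-1)²·30.25 + 2·(1)·(-1)·0 = 33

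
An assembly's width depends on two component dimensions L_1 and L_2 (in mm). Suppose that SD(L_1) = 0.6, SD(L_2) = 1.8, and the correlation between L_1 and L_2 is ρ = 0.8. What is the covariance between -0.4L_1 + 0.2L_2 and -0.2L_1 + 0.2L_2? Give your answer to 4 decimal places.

0.0547

V(L_1) = (0.6)² = 0.36;  V(L_2) = (1.8)² = 3.24
Cov(L_1,L_2) = ρ·SD(L_1)·SD(L_2) = 0.8·0.6·1.8 = 0.864
Cov(-0.4L_1 + 0.2L_2, -0.2L_1 + 0.2L_2) = (-0.4)(-0.2)V(L_1) + (0.2)(0.2)V(L_2) + [(-0.4)(0.2) + (0.2)(-0.2)]Cov(L_1,L_2)
= 0.08·0.36 + 0.04·3.24 + -0.12·0.864 = 0.05472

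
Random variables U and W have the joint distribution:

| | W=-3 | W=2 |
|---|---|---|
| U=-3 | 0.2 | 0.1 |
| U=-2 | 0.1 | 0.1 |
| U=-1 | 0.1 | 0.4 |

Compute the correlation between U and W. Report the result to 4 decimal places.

0.4215

E[U] = -1.8,  E[W] = 0
E[UW] = 0.9
cov(U,W) = E[UW] − E[U]E[W] = 0.9 − (-1.8)(0) = 0.9
var(U) = 0.76,  var(W) = 6
ρ = 0.9 / √(0.76·6) ≈ 0.4215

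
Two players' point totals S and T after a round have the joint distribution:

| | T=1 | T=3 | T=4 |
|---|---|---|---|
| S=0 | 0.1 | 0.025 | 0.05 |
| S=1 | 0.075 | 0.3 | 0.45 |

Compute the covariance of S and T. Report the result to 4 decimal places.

0.1763

E[S] = 0.825,  E[T] = 3.15
E[ST] = 2.775
cov(S,T) = E[ST] − E[S]E[T] = 2.775 − (0.825)(3.15) = 0.17625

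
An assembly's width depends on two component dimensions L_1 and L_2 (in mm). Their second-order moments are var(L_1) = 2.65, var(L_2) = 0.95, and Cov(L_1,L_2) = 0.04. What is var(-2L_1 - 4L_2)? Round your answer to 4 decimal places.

var(-2L_1 - 4L_2) = (-2)²·var(L_1) + (-4)²·var(L_2) + 2·(-2)·(-4)·Cov(L_1,L_2)
= 4·2.65 + 16·0.95 + 16·0.04 = 26.44

26.4400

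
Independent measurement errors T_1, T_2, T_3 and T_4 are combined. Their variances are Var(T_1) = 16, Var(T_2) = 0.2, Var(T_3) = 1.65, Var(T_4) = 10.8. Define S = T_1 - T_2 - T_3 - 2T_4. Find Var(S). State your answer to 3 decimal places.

By independence, Var(S) = (1)²Var(T_1) + (-1)²Var(T_2) + (-1)²Var(T_3) + (-2)²Var(T_4)
= (1)²·16 + (-1)²·0.2 + (-1)²·1.65 + (-2)²·10.8 = 61.05

61.050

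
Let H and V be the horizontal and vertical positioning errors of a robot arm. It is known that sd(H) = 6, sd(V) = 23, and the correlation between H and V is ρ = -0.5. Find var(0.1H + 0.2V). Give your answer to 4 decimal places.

var(H) = (6)² = 36;  var(V) = (23)² = 529
cov(H,V) = ρ·sd(H)·sd(V) = -0.5·6·23 = -69
var(0.1H + 0.2V) = (0.1)²·var(H) + (0.2)²·var(V) + 2·(0.1)·(0.2)·cov(H,V)
= 0.01·36 + 0.04·529 + 0.04·-69 = 18.76

18.7600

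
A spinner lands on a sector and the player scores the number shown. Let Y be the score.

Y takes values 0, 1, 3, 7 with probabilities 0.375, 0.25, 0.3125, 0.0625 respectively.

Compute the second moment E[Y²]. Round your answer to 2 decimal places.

6.13

E[Y²] = (0)²(0.375) + (1)²(0.25) + (3)²(0.3125) + (7)²(0.0625) = 6.125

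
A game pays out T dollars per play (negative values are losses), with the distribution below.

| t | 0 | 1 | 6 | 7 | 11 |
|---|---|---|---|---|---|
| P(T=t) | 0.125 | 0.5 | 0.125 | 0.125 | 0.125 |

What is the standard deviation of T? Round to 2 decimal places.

E[T] = (0)(0.125) + (1)(0.5) + (6)(0.125) + (7)(0.125) + (11)(0.125) = 3.5
E[T²] = (0)²(0.125) + (1)²(0.5) + (6)²(0.125) + (7)²(0.125) + (11)²(0.125) = 26.25
Var(T) = E[T²] − (E[T])² = 26.25 − (3.5)² = 14
SD(T) = √14 ≈ 3.74

3.74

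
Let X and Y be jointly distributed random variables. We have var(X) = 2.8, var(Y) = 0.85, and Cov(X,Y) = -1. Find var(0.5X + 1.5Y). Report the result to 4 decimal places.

var(0.5X + 1.5Y) = (0.5)²·var(X) + (1.5)²·var(Y) + 2·(0.5)·(1.5)·Cov(X,Y)
= 0.25·2.8 + 2.25·0.85 + 1.5·-1 = 1.1125

1.1125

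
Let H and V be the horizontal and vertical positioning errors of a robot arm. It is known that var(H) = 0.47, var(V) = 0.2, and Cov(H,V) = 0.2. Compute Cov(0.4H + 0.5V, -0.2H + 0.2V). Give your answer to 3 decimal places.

Cov(0.4H + 0.5V, -0.2H + 0.2V) = (0.4)(-0.2)var(H) + (0.5)(0.2)var(V) + [(0.4)(0.2) + (0.5)(-0.2)]Cov(H,V)
= -0.08·0.47 + 0.1·0.2 + -0.02·0.2 = -0.0216

-0.022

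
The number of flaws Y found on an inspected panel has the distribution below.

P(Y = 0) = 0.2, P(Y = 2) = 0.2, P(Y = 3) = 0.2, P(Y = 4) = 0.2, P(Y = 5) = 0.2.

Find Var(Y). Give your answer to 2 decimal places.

E[Y] = (0)(0.2) + (2)(0.2) + (3)(0.2) + (4)(0.2) + (5)(0.2) = 2.8
E[Y²] = (0)²(0.2) + (2)²(0.2) + (3)²(0.2) + (4)²(0.2) + (5)²(0.2) = 10.8
Var(Y) = E[Y²] − (E[Y])² = 10.8 − (2.8)² = 2.96

2.96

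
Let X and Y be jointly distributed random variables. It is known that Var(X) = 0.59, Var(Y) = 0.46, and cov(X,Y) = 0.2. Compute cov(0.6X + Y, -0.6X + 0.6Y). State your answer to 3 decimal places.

cov(0.6X + Y, -0.6X + 0.6Y) = (0.6)(-0.6)Var(X) + (1)(0.6)Var(Y) + [(0.6)(0.6) + (1)(-0.6)]cov(X,Y)
= -0.36·0.59 + 0.6·0.46 + -0.24·0.2 = 0.0156

0.016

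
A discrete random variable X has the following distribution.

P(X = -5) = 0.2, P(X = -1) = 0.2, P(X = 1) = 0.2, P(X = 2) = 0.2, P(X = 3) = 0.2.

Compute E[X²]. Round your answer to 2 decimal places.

E[X²] = (-5)²(0.2) + (-1)²(0.2) + (1)²(0.2) + (2)²(0.2) + (3)²(0.2) = 8

8.00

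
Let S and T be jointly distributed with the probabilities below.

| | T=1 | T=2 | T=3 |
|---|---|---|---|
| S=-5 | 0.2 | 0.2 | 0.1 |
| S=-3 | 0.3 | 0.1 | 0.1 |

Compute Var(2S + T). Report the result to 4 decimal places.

4.2100

E[S] = -4,  E[T] = 1.7,  E[ST] = -6.9
Var(S) = 17 − (-4)² = 1;  Var(T) = 3.5 − (1.7)² = 0.61
Cov(S,T) = -6.9 − (-4)(1.7) = -0.1
Var(2S + T) = (2)²·1 + (1)²·0.61 + 2·(2)·(1)·-0.1 = 4.21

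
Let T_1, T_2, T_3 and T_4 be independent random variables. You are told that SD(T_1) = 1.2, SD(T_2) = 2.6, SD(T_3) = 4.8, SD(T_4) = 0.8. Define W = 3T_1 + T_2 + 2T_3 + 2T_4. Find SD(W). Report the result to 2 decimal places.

Var(T_1) = 1.44, Var(T_2) = 6.76, Var(T_3) = 23.04, Var(T_4) = 0.64
By independence, Var(W) = (3)²Var(T_1) + (1)²Var(T_2) + (2)²Var(T_3) + (2)²Var(T_4)
= (3)²·1.44 + (1)²·6.76 + (2)²·23.04 + (2)²·0.64 = 114.44
SD(W) = √114.44 ≈ 10.70

10.70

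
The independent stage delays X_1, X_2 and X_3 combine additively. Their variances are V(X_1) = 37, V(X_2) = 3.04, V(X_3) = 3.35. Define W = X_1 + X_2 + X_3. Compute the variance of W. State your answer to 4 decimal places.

By independence, V(W) = (1)²V(X_1) + (1)²V(X_2) + (1)²V(X_3)
= (1)²·37 + (1)²·3.04 + (1)²·3.35 = 43.39

43.3900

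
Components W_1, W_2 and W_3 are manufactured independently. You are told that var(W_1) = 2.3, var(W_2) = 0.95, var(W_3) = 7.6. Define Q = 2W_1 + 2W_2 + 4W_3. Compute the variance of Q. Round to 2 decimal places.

134.60

By independence, var(Q) = (2)²var(W_1) + (2)²var(W_2) + (4)²var(W_3)
= (2)²·2.3 + (2)²·0.95 + (4)²·7.6 = 134.6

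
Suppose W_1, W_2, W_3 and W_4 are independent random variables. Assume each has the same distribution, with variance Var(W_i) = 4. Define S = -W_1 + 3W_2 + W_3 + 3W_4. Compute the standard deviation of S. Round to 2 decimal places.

By independence, Var(S) = (-1)²Var(W_1) + (3)²Var(W_2) + (1)²Var(W_3) + (3)²Var(W_4)
= (-1)²·4 + (3)²·4 + (1)²·4 + (3)²·4 = 80
σ(S) = √80 ≈ 8.94

8.94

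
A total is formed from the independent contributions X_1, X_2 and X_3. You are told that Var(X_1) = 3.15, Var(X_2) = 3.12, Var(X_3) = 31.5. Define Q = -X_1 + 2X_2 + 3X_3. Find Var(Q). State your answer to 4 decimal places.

299.1300

By independence, Var(Q) = (-1)²Var(X_1) + (2)²Var(X_2) + (3)²Var(X_3)
= (-1)²·3.15 + (2)²·3.12 + (3)²·31.5 = 299.13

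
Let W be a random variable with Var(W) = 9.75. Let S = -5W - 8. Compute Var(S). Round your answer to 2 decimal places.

Var(-5W - 8) = (-5)²·Var(W) = 25·9.75 = 243.75

243.75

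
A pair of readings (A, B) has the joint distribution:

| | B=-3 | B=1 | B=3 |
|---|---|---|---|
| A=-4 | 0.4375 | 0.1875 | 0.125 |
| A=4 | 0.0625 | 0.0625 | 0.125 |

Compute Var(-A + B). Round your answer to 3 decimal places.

E[A] = -2,  E[B] = -0.5,  E[AB] = 4
Var(A) = 16 − (-2)² = 12;  Var(B) = 7 − (-0.5)² = 6.75
Cov(A,B) = 4 − (-2)(-0.5) = 3
Var(-A + B) = (-1)²·12 + (1)²·6.75 + 2·(-1)·(1)·3 = 12.75

12.750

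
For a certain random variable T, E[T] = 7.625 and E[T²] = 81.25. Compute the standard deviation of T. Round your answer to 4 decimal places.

4.8072

V(T) = 81.25 − (7.625)² = 23.109375
SD(T) = √23.109375 ≈ 4.8072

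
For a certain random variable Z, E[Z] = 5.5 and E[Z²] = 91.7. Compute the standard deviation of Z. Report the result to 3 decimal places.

7.839

Var(Z) = 91.7 − (5.5)² = 61.45
sd(Z) = √61.45 ≈ 7.839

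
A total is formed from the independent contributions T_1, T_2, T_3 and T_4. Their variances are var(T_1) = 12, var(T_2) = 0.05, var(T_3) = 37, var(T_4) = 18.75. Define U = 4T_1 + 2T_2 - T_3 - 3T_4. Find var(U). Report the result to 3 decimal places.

397.950

By independence, var(U) = (4)²var(T_1) + (2)²var(T_2) + (-1)²var(T_3) + (-3)²var(T_4)
= (4)²·12 + (2)²·0.05 + (-1)²·37 + (-3)²·18.75 = 397.95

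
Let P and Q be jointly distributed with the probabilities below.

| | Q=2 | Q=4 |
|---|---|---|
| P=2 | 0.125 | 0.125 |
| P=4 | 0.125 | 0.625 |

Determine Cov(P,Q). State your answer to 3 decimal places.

E[P] = 3.5,  E[Q] = 3.5
E[PQ] = 12.5
Cov(P,Q) = E[PQ] − E[P]E[Q] = 12.5 − (3.5)(3.5) = 0.25

0.250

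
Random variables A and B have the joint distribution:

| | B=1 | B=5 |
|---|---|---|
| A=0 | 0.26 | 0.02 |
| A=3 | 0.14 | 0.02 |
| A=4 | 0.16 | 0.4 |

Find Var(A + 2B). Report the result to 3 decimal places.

E[A] = 2.72,  E[B] = 2.76,  E[AB] = 9.36
Var(A) = 10.4 − (2.72)² = 3.0016;  Var(B) = 11.56 − (2.76)² = 3.9424
Cov(A,B) = 9.36 − (2.72)(2.76) = 1.8528
Var(A + 2B) = (1)²·3.0016 + (2)²·3.9424 + 2·(1)·(2)·1.8528 = 26.1824

26.182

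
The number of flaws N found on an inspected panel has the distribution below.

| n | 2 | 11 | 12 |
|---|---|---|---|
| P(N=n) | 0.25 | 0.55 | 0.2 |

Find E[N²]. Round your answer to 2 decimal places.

96.35

E[N²] = (2)²(0.25) + (11)²(0.55) + (12)²(0.2) = 96.35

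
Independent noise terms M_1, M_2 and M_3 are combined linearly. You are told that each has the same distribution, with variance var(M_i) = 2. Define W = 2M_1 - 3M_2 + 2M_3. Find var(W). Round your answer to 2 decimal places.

By independence, var(W) = (2)²var(M_1) + (-3)²var(M_2) + (2)²var(M_3)
= (2)²·2 + (-3)²·2 + (2)²·2 = 34

34.00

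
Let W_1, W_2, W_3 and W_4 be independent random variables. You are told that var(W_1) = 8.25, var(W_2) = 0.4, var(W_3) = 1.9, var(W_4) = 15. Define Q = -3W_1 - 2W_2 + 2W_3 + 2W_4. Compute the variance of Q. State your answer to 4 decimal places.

By independence, var(Q) = (-3)²var(W_1) + (-2)²var(W_2) + (2)²var(W_3) + (2)²var(W_4)
= (-3)²·8.25 + (-2)²·0.4 + (2)²·1.9 + (2)²·15 = 143.45

143.4500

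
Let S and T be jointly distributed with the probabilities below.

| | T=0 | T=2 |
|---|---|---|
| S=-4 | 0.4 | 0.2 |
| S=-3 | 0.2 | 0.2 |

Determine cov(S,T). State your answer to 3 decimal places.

0.080

E[S] = -3.6,  E[T] = 0.8
E[ST] = -2.8
cov(S,T) = E[ST] − E[S]E[T] = -2.8 − (-3.6)(0.8) = 0.08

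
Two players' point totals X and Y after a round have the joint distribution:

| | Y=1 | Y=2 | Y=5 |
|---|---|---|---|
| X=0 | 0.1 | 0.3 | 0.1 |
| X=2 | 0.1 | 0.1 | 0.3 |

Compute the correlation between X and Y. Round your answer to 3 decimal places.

E[X] = 1,  E[Y] = 3
E[XY] = 3.6
Cov(X,Y) = E[XY] − E[X]E[Y] = 3.6 − (1)(3) = 0.6
Var(X) = 1,  Var(Y) = 2.8
ρ = 0.6 / √(1·2.8) ≈ 0.359

0.359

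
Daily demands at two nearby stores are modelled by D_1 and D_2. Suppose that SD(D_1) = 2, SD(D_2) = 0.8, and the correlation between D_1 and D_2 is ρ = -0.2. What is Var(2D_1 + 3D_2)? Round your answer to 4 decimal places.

Var(D_1) = (2)² = 4;  Var(D_2) = (0.8)² = 0.64
Cov(D_1,D_2) = ρ·SD(D_1)·SD(D_2) = -0.2·2·0.8 = -0.32
Var(2D_1 + 3D_2) = (2)²·Var(D_1) + (3)²·Var(D_2) + 2·(2)·(3)·Cov(D_1,D_2)
= 4·4 + 9·0.64 + 12·-0.32 = 17.92

17.9200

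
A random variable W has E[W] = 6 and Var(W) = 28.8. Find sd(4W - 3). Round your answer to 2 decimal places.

Var(4W - 3) = (4)²·28.8 = 460.8
sd(4W - 3) = √460.8 ≈ 21.47

21.47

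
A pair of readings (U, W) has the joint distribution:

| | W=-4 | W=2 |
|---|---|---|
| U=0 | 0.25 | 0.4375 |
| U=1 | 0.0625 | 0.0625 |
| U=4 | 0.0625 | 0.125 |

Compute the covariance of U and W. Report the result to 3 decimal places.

0.094

E[U] = 0.875,  E[W] = -0.25
E[UW] = -0.125
cov(U,W) = E[UW] − E[U]E[W] = -0.125 − (0.875)(-0.25) = 0.09375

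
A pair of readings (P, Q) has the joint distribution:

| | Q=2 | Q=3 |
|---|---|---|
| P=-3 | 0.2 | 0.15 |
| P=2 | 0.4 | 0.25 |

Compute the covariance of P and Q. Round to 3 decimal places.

E[P] = 0.25,  E[Q] = 2.4
E[PQ] = 0.55
cov(P,Q) = E[PQ] − E[P]E[Q] = 0.55 − (0.25)(2.4) = -0.05

-0.050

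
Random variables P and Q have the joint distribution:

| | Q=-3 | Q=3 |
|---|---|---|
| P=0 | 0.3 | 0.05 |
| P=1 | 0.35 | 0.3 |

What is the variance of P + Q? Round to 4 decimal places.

E[P] = 0.65,  E[Q] = -0.9,  E[PQ] = -0.15
V(P) = 0.65 − (0.65)² = 0.2275;  V(Q) = 9 − (-0.9)² = 8.19
cov(P,Q) = -0.15 − (0.65)(-0.9) = 0.435
V(P + Q) = (1)²·0.2275 + (1)²·8.19 + 2·(1)·(1)·0.435 = 9.2875

9.2875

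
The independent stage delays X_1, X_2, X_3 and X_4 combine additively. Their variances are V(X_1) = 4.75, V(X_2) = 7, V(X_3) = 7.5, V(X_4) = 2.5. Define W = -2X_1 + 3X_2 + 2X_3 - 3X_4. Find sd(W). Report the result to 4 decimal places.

By independence, V(W) = (-2)²V(X_1) + (3)²V(X_2) + (2)²V(X_3) + (-3)²V(X_4)
= (-2)²·4.75 + (3)²·7 + (2)²·7.5 + (-3)²·2.5 = 134.5
sd(W) = √134.5 ≈ 11.5974

11.5974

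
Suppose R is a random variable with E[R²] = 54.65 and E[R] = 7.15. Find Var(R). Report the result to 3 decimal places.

Var(R) = 54.65 − (7.15)² = 3.5275

3.528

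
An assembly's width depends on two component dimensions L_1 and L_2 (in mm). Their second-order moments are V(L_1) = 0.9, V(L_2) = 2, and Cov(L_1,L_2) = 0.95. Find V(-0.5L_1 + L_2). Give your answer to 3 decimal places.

V(-0.5L_1 + L_2) = (-0.5)²·V(L_1) + (1)²·V(L_2) + 2·(-0.5)·(1)·Cov(L_1,L_2)
= 0.25·0.9 + 1·2 + -1·0.95 = 1.275

1.275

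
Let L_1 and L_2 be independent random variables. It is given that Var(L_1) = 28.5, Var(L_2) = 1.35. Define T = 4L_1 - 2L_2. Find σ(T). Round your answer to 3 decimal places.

By independence, Var(T) = (4)²Var(L_1) + (-2)²Var(L_2)
= (4)²·28.5 + (-2)²·1.35 = 461.4
σ(T) = √461.4 ≈ 21.480

21.480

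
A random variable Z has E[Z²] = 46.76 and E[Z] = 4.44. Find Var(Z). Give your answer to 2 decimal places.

27.05

Var(Z) = 46.76 − (4.44)² = 27.0464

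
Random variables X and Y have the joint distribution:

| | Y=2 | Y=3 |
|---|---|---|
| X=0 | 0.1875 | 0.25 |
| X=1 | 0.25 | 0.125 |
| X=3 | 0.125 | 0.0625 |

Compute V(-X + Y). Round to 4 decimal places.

1.6250

E[X] = 0.9375,  E[Y] = 2.4375,  E[XY] = 2.1875
V(X) = 2.0625 − (0.9375)² = 1.18359375;  V(Y) = 6.1875 − (2.4375)² = 0.24609375
Cov(X,Y) = 2.1875 − (0.9375)(2.4375) = -0.09765625
V(-X + Y) = (-1)²·1.18359375 + (1)²·0.24609375 + 2·(-1)·(1)·-0.09765625 = 1.625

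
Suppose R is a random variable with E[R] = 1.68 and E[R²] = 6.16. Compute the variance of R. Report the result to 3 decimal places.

3.338

V(R) = 6.16 − (1.68)² = 3.3376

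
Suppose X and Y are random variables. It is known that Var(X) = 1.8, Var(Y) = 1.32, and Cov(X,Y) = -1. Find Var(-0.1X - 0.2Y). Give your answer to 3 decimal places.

0.031

Var(-0.1X - 0.2Y) = (-0.1)²·Var(X) + (-0.2)²·Var(Y) + 2·(-0.1)·(-0.2)·Cov(X,Y)
= 0.01·1.8 + 0.04·1.32 + 0.04·-1 = 0.0308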